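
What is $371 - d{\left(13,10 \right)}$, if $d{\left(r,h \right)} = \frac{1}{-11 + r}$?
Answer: $\frac{741}{2} \approx 370.5$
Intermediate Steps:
$371 - d{\left(13,10 \right)} = 371 - \frac{1}{-11 + 13} = 371 - \frac{1}{2} = \frac{741}{2}$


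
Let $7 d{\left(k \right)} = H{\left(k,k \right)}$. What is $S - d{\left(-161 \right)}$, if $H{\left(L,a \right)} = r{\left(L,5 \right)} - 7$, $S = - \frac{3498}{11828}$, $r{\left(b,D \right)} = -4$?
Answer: $\frac{52811}{41398} \approx 1.2757$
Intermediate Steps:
$S = - \frac{1749}{5914}$ ($S = \left(-3498\right) \frac{1}{11828} = - \frac{1749}{5914} \approx -0.29574$)
$H{\left(L,a \right)} = -11$ ($H{\left(L,a \right)} = -4 - 7 = -11$)
$d{\left(k \right)} = - \frac{11}{7}$ ($d{\left(k \right)} = \frac{1}{7} \left(-11\right) = - \frac{11}{7}$)
$S - d{\left(-161 \right)} = - \frac{1749}{5914} - - \frac{11}{7} = - \frac{1749}{5914} + \frac{11}{7} = \frac{52811}{41398}$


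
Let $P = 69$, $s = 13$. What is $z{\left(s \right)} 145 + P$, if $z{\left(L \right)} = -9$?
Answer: $-1236$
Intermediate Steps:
$z{\left(s \right)} 145 + P = \left(-9\right) 145 + 69 = -1305 + 69 = -1236$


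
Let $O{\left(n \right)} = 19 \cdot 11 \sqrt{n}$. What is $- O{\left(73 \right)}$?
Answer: $- 209 \sqrt{73} \approx -1785.7$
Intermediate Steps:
$O{\left(n \right)} = 209 \sqrt{n}$
$- O{\left(73 \right)} = - 209 \sqrt{73}$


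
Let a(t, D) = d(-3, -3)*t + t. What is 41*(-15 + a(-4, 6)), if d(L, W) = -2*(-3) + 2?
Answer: -2091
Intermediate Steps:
d(L, W) = 8 (d(L, W) = 6 + 2 = 8)
a(t, D) = 9*t (a(t, D) = 8*t + t = 9*t)
41*(-15 + a(-4, 6)) = 41*(-15 + 9*(-4)) = 41*(-15 - 36) = 41*(-51) = -2091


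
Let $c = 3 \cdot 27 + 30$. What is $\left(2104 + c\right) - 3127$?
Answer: $-912$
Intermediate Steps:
$c = 111$ ($c = 81 + 30 = 111$)
$\left(2104 + c\right) - 3127 = \left(2104 + 111\right) - 3127 = 2215 - 3127 = -912$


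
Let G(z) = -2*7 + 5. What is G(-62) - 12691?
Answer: -12700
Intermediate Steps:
G(z) = -9 (G(z) = -14 + 5 = -9)
G(-62) - 12691 = -9 - 12691 = -12700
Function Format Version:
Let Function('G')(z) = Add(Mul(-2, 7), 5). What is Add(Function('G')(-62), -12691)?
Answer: -12700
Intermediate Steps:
Function('G')(z) = -9 (Function('G')(z) = Add(-14, 5) = -9)
Add(Function('G')(-62), -12691) = Add(-9, -12691) = -12700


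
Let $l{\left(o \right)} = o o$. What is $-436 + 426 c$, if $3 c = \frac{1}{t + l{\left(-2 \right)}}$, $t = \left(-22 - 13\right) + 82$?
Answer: $- \frac{22094}{51} \approx -433.22$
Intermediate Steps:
$t = 47$ ($t = -35 + 82 = 47$)
$l{\left(o \right)} = o^{2}$
$c = \frac{1}{153}$ ($c = \frac{1}{3 \left(47 + \left(-2\right)^{2}\right)} = \frac{1}{3 \left(47 + 4\right)} = \frac{1}{3 \cdot 51} = \frac{1}{3} \cdot \frac{1}{51} = \frac{1}{153} \approx 0.0065359$)
$-436 + 426 c = -436 + 426 \cdot \frac{1}{153} = -436 + \frac{142}{51} = - \frac{22094}{51}$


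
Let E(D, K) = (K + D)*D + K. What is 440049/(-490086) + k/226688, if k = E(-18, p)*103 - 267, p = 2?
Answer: -2029662187/2645157504 ≈ -0.76731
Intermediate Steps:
E(D, K) = K + D*(D + K) (E(D, K) = (D + K)*D + K = D*(D + K) + K = K + D*(D + K))
k = 29603 (k = (2 + (-18)**2 - 18*2)*103 - 267 = (2 + 324 - 36)*103 - 267 = 290*103 - 267 = 29870 - 267 = 29603)
440049/(-490086) + k/226688 = 440049/(-490086) + 29603/226688 = 440049*(-1/490086) + 29603*(1/226688) = -146683/163362 + 4229/32384 = -2029662187/2645157504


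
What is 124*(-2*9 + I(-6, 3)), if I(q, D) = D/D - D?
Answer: -2480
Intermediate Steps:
I(q, D) = 1 - D
124*(-2*9 + I(-6, 3)) = 124*(-2*9 + (1 - 1*3)) = 124*(-18 + (1 - 3)) = 124*(-18 - 2) = 124*(-20) = -2480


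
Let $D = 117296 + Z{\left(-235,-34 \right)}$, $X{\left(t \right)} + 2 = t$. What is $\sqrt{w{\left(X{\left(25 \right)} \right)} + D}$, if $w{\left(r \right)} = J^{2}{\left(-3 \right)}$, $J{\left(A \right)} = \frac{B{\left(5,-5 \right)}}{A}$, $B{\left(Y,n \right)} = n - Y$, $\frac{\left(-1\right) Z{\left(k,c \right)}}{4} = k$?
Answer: $\frac{4 \sqrt{66514}}{3} \approx 343.87$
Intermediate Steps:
$Z{\left(k,c \right)} = - 4 k$
$X{\left(t \right)} = -2 + t$
$D = 118236$ ($D = 117296 - -940 = 117296 + 940 = 118236$)
$J{\left(A \right)} = - \frac{10}{A}$ ($J{\left(A \right)} = \frac{-5 - 5}{A} = - \frac{10}{A}$)
$w{\left(r \right)} = \frac{100}{9}$ ($w{\left(r \right)} = \left(- \frac{10}{-3}\right)^{2} = \left(\left(-10\right) \left(- \frac{1}{3}\right)\right)^{2} = \left(\frac{10}{3}\right)^{2} = \frac{100}{9}$)
$\sqrt{w{\left(X{\left(25 \right)} \right)} + D} = \sqrt{\frac{100}{9} + 118236} = \sqrt{\frac{1064224}{9}} = \frac{4 \sqrt{66514}}{3}$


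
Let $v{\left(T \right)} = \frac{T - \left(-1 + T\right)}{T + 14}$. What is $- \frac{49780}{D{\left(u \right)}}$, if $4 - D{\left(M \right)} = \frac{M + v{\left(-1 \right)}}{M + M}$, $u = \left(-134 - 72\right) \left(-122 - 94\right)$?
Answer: $- \frac{11518056576}{809827} \approx -14223.0$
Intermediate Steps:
$u = 44496$ ($u = \left(-206\right) \left(-216\right) = 44496$)
$v{\left(T \right)} = \frac{1}{14 + T}$ ($v{\left(T \right)} = 1 \frac{1}{14 + T} = \frac{1}{14 + T}$)
$D{\left(M \right)} = 4 - \frac{\frac{1}{13} + M}{2 M}$ ($D{\left(M \right)} = 4 - \frac{M + \frac{1}{14 - 1}}{M + M} = 4 - \frac{M + \frac{1}{13}}{2 M} = 4 - \left(M + \frac{1}{13}\right) \frac{1}{2 M} = 4 - \left(\frac{1}{13} + M\right) \frac{1}{2 M} = 4 - \frac{\frac{1}{13} + M}{2 M}$)
$- \frac{49780}{D{\left(u \right)}} = - \frac{49780}{\frac{1}{26} \cdot \frac{1}{44496} \left(-1 + 91 \cdot 44496\right)} = - \frac{49780}{\frac{1}{26} \cdot \frac{1}{44496} \left(-1 + 4049136\right)} = - \frac{49780}{\frac{1}{26} \cdot \frac{1}{44496} \cdot 4049135} = - \frac{49780}{\frac{4049135}{1156896}} = \left(-49780\right) \frac{1156896}{4049135} = - \frac{11518056576}{809827}$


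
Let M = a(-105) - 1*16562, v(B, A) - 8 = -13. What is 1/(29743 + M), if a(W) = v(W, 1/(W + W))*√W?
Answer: 1883/24820198 + 5*I*√105/173741386 ≈ 7.5866e-5 + 2.9489e-7*I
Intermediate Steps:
v(B, A) = -5 (v(B, A) = 8 - 13 = -5)
a(W) = -5*√W
M = -16562 - 5*I*√105 (M = -5*I*√105 - 1*16562 = -5*I*√105 - 16562 = -16562 - 5*I*√105 ≈ -16562.0 - 51.235*I)
1/(29743 + M) = 1/(29743 + (-16562 - 5*I*√105)) = 1/(13181 - 5*I*√105)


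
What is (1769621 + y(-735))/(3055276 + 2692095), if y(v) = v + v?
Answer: 252593/821053 ≈ 0.30765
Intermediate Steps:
y(v) = 2*v
(1769621 + y(-735))/(3055276 + 2692095) = (1769621 + 2*(-735))/(3055276 + 2692095) = (1769621 - 1470)/5747371 = 1768151*(1/5747371) = 252593/821053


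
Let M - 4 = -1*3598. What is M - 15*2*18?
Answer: -4134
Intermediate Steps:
M = -3594 (M = 4 - 1*3598 = 4 - 3598 = -3594)
M - 15*2*18 = -3594 - 15*2*18 = -3594 - 30*18 = -3594 - 1*540 = -3594 - 540 = -4134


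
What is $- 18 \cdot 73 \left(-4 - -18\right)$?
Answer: $-18396$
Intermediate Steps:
$- 18 \cdot 73 \left(-4 - -18\right) = - 1314 \left(-4 + 18\right) = - 1314 \cdot 14 = \left(-1\right) 18396 = -18396$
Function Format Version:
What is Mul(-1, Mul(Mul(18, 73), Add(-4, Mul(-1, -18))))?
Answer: -18396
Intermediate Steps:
Mul(-1, Mul(Mul(18, 73), Add(-4, Mul(-1, -18)))) = Mul(-1, Mul(1314, Add(-4, 18))) = Mul(-1, Mul(1314, 14)) = Mul(-1, 18396) = -18396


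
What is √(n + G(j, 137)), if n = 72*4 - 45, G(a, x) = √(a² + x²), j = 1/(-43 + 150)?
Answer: √(2782107 + 107*√214886282)/107 ≈ 19.494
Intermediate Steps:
j = 1/107 ≈ 0.0093458
n = 243 (n = 288 - 45 = 243)
√(n + G(j, 137)) = √(243 + √((1/107)² + 137²)) = √(243 + √(1/11449 + 18769)) = √(243 + √(214886282/11449)) = √(243 + √214886282/107)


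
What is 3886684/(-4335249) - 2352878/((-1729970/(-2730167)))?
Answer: -1265843723942191607/340902305115 ≈ -3.7132e+6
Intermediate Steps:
3886684/(-4335249) - 2352878/((-1729970/(-2730167))) = 3886684*(-1/4335249) - 2352878/((-1729970*(-1/2730167))) = -3886684/4335249 - 2352878/157270/248197 = -3886684/4335249 - 2352878*248197/157270 = -3886684/4335249 - 291988630483/78635 = -1265843723942191607/340902305115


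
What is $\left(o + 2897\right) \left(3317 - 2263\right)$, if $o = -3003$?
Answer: $-111724$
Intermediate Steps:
$\left(o + 2897\right) \left(3317 - 2263\right) = \left(-3003 + 2897\right) \left(3317 - 2263\right) = \left(-106\right) 1054 = -111724$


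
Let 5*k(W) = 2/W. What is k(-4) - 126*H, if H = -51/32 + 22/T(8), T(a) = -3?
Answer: 89977/80 ≈ 1124.7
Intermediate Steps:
k(W) = 2/(5*W) (k(W) = (2/W)/5 = 2/(5*W))
H = -857/96 (H = -51/32 + 22/(-3) = -51*1/32 + 22*(-⅓) = -51/32 - 22/3 = -857/96 ≈ -8.9271)
k(-4) - 126*H = (⅖)/(-4) - 126*(-857/96) = (⅖)*(-¼) + 17997/16 = -⅒ + 17997/16 = 89977/80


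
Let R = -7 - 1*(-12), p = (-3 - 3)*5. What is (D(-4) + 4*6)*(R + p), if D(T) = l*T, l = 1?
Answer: -500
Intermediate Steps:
p = -30 (p = -6*5 = -30)
R = 5 (R = -7 + 12 = 5)
D(T) = T (D(T) = 1*T = T)
(D(-4) + 4*6)*(R + p) = (-4 + 4*6)*(5 - 30) = (-4 + 24)*(-25) = 20*(-25) = -500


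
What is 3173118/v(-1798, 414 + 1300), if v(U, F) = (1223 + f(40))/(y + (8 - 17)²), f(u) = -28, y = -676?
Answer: -377601042/239 ≈ -1.5799e+6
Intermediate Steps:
v(U, F) = -239/119 (v(U, F) = (1223 - 28)/(-676 + (8 - 17)²) = 1195/(-676 + (-9)²) = 1195/(-676 + 81) = 1195/(-595) = 1195*(-1/595) = -239/119)
3173118/v(-1798, 414 + 1300) = 3173118/(-239/119) = 3173118*(-119/239) = -377601042/239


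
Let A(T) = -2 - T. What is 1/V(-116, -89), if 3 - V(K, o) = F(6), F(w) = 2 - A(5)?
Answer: -1/6 ≈ -0.16667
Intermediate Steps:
F(w) = 9 (F(w) = 2 - (-2 - 1*5) = 2 - (-2 - 5) = 2 - 1*(-7) = 2 + 7 = 9)
V(K, o) = -6 (V(K, o) = 3 - 1*9 = 3 - 9 = -6)
1/V(-116, -89) = 1/(-6) = -1/6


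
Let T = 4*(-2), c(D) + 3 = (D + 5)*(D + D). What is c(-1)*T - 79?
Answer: 9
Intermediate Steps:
c(D) = -3 + 2*D*(5 + D) (c(D) = -3 + (D + 5)*(D + D) = -3 + (5 + D)*(2*D) = -3 + 2*D*(5 + D))
T = -8
c(-1)*T - 79 = (-3 + 2*(-1)² + 10*(-1))*(-8) - 79 = (-3 + 2*1 - 10)*(-8) - 79 = (-3 + 2 - 10)*(-8) - 79 = -11*(-8) - 79 = 88 - 79 = 9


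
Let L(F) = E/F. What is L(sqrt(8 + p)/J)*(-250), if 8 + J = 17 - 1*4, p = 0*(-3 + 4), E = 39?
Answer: -24375*sqrt(2)/2 ≈ -17236.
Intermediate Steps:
p = 0 (p = 0*1 = 0)
J = 5 (J = -8 + (17 - 1*4) = -8 + (17 - 4) = -8 + 13 = 5)
L(F) = 39/F
L(sqrt(8 + p)/J)*(-250) = (39/((sqrt(8 + 0)/5)))*(-250) = (39/((sqrt(8)*(1/5))))*(-250) = (39/(((2*sqrt(2))*(1/5))))*(-250) = (39/((2*sqrt(2)/5)))*(-250) = (39*(5*sqrt(2)/4))*(-250) = (195*sqrt(2)/4)*(-250) = -24375*sqrt(2)/2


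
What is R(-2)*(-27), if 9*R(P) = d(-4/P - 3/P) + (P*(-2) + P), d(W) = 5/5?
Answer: -9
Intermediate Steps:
d(W) = 1 (d(W) = 5*(⅕) = 1)
R(P) = ⅑ - P/9 (R(P) = (1 + (P*(-2) + P))/9 = (1 + (-2*P + P))/9 = (1 - P)/9 = ⅑ - P/9)
R(-2)*(-27) = (⅑ - ⅑*(-2))*(-27) = (⅑ + 2/9)*(-27) = (⅓)*(-27) = -9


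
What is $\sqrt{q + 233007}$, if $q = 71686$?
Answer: $\sqrt{304693} \approx 551.99$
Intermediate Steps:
$\sqrt{q + 233007} = \sqrt{71686 + 233007} = \sqrt{304693}$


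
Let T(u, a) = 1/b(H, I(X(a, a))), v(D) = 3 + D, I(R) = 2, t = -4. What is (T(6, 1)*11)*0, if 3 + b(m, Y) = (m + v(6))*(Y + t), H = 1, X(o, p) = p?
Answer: 0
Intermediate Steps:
b(m, Y) = -3 + (-4 + Y)*(9 + m) (b(m, Y) = -3 + (m + (3 + 6))*(Y - 4) = -3 + (m + 9)*(-4 + Y) = -3 + (9 + m)*(-4 + Y) = -3 + (-4 + Y)*(9 + m))
T(u, a) = -1/23 (T(u, a) = 1/(-39 - 4*1 + 9*2 + 2*1) = 1/(-39 - 4 + 18 + 2) = 1/(-23) = -1/23)
(T(6, 1)*11)*0 = -1/23*11*0 = -11/23*0 = 0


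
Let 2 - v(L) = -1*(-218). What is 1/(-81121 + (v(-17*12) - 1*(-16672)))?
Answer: -1/64665 ≈ -1.5464e-5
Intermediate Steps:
v(L) = -216 (v(L) = 2 - (-1)*(-218) = 2 - 1*218 = 2 - 218 = -216)
1/(-81121 + (v(-17*12) - 1*(-16672))) = 1/(-81121 + (-216 - 1*(-16672))) = 1/(-81121 + (-216 + 16672)) = 1/(-81121 + 16456) = 1/(-64665) = -1/64665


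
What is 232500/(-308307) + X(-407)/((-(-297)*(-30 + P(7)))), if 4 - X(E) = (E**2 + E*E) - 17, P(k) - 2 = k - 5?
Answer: 33446551013/793582218 ≈ 42.146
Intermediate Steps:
P(k) = -3 + k (P(k) = 2 + (k - 5) = 2 + (-5 + k) = -3 + k)
X(E) = 21 - 2*E**2 (X(E) = 4 - ((E**2 + E*E) - 17) = 4 - ((E**2 + E**2) - 17) = 4 - (2*E**2 - 17) = 4 - (-17 + 2*E**2) = 4 + (17 - 2*E**2) = 21 - 2*E**2)
232500/(-308307) + X(-407)/((-(-297)*(-30 + P(7)))) = 232500/(-308307) + (21 - 2*(-407)**2)/((-(-297)*(-30 + (-3 + 7)))) = 232500*(-1/308307) + (21 - 2*165649)/((-(-297)*(-30 + 4))) = -77500/102769 + (21 - 331298)/((-(-297)*(-26))) = -77500/102769 - 331277/((-11*702)) = -77500/102769 - 331277/(-7722) = -77500/102769 - 331277*(-1/7722) = -77500/102769 + 331277/7722 = 33446551013/793582218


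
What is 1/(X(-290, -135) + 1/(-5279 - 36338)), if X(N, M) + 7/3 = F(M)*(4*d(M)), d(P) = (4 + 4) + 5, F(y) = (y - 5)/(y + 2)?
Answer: 2372169/124309922 ≈ 0.019083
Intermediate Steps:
F(y) = (-5 + y)/(2 + y)
d(P) = 13 (d(P) = 8 + 5 = 13)
X(N, M) = -7/3 + 52*(-5 + M)/(2 + M) (X(N, M) = -7/3 + ((-5 + M)/(2 + M))*(4*13) = -7/3 + ((-5 + M)/(2 + M))*52 = -7/3 + 52*(-5 + M)/(2 + M))
1/(X(-290, -135) + 1/(-5279 - 36338)) = 1/((-794 + 149*(-135))/(3*(2 - 135)) + 1/(-5279 - 36338)) = 1/((1/3)*(-794 - 20115)/(-133) + 1/(-41617)) = 1/((1/3)*(-1/133)*(-20909) - 1/41617) = 1/(2987/57 - 1/41617) = 1/(124309922/2372169) = 2372169/124309922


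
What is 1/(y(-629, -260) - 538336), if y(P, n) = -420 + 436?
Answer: -1/538320 ≈ -1.8576e-6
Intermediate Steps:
y(P, n) = 16
1/(y(-629, -260) - 538336) = 1/(16 - 538336) = 1/(-538320) = -1/538320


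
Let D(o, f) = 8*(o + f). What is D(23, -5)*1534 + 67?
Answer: 220963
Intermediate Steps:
D(o, f) = 8*f + 8*o (D(o, f) = 8*(f + o) = 8*f + 8*o)
D(23, -5)*1534 + 67 = (8*(-5) + 8*23)*1534 + 67 = (-40 + 184)*1534 + 67 = 144*1534 + 67 = 220896 + 67 = 220963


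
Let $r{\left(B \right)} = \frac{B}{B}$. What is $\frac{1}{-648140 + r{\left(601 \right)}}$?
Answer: $- \frac{1}{648139} \approx -1.5429 \cdot 10^{-6}$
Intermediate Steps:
$r{\left(B \right)} = 1$
$\frac{1}{-648140 + r{\left(601 \right)}} = \frac{1}{-648140 + 1} = \frac{1}{-648139} = - \frac{1}{648139}$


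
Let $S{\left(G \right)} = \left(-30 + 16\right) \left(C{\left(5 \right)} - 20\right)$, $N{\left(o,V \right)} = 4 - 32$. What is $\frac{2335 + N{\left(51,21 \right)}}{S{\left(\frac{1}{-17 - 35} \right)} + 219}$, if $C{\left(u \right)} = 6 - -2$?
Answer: $\frac{769}{129} \approx 5.9612$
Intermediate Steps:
$C{\left(u \right)} = 8$ ($C{\left(u \right)} = 6 + 2 = 8$)
$N{\left(o,V \right)} = -28$ ($N{\left(o,V \right)} = 4 - 32 = -28$)
$S{\left(G \right)} = 168$ ($S{\left(G \right)} = \left(-30 + 16\right) \left(8 - 20\right) = \left(-14\right) \left(-12\right) = 168$)
$\frac{2335 + N{\left(51,21 \right)}}{S{\left(\frac{1}{-17 - 35} \right)} + 219} = \frac{2335 - 28}{168 + 219} = \frac{2307}{387} = 2307 \cdot \frac{1}{387} = \frac{769}{129}$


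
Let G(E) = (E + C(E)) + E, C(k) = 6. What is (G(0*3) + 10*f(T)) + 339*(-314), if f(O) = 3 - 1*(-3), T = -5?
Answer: -106380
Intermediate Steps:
G(E) = 6 + 2*E (G(E) = (E + 6) + E = (6 + E) + E = 6 + 2*E)
f(O) = 6 (f(O) = 3 + 3 = 6)
(G(0*3) + 10*f(T)) + 339*(-314) = ((6 + 2*(0*3)) + 10*6) + 339*(-314) = ((6 + 2*0) + 60) - 106446 = ((6 + 0) + 60) - 106446 = (6 + 60) - 106446 = 66 - 106446 = -106380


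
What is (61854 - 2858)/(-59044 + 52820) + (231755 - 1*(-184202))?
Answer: 647214343/1556 ≈ 4.1595e+5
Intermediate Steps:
(61854 - 2858)/(-59044 + 52820) + (231755 - 1*(-184202)) = 58996/(-6224) + (231755 + 184202) = 58996*(-1/6224) + 415957 = -14749/1556 + 415957 = 647214343/1556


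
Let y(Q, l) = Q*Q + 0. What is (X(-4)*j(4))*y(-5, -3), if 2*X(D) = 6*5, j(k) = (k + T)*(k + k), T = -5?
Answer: -3000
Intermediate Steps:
y(Q, l) = Q² (y(Q, l) = Q² + 0 = Q²)
j(k) = 2*k*(-5 + k) (j(k) = (k - 5)*(k + k) = (-5 + k)*(2*k) = 2*k*(-5 + k))
X(D) = 15 (X(D) = (6*5)/2 = (½)*30 = 15)
(X(-4)*j(4))*y(-5, -3) = (15*(2*4*(-5 + 4)))*(-5)² = (15*(2*4*(-1)))*25 = (15*(-8))*25 = -120*25 = -3000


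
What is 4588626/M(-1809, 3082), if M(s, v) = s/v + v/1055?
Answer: 222686019780/113287 ≈ 1.9657e+6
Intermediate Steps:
M(s, v) = v/1055 + s/v (M(s, v) = s/v + v*(1/1055) = s/v + v/1055 = v/1055 + s/v)
4588626/M(-1809, 3082) = 4588626/((1/1055)*3082 - 1809/3082) = 4588626/(3082/1055 - 1809*1/3082) = 4588626/(3082/1055 - 27/46) = 4588626/(113287/48530) = 4588626*(48530/113287) = 222686019780/113287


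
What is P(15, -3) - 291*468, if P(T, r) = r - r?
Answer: -136188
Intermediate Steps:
P(T, r) = 0
P(15, -3) - 291*468 = 0 - 291*468 = 0 - 136188 = -136188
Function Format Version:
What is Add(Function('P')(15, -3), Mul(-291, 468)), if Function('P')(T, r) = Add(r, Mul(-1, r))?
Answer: -136188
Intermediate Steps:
Function('P')(T, r) = 0
Add(Function('P')(15, -3), Mul(-291, 468)) = Add(0, Mul(-291, 468)) = Add(0, -136188) = -136188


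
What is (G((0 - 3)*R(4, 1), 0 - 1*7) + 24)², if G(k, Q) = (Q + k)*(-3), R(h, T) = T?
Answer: 2916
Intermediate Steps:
G(k, Q) = -3*Q - 3*k
(G((0 - 3)*R(4, 1), 0 - 1*7) + 24)² = ((-3*(0 - 1*7) - 3*(0 - 3)) + 24)² = ((-3*(0 - 7) - (-9)) + 24)² = ((-3*(-7) - 3*(-3)) + 24)² = ((21 + 9) + 24)² = (30 + 24)² = 54² = 2916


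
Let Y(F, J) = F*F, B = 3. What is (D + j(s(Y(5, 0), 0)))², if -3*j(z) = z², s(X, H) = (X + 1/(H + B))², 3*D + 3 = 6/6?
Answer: 1113045596826244/59049 ≈ 1.8850e+10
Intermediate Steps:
D = -⅔ (D = -1 + (6/6)/3 = -1 + (6*(⅙))/3 = -1 + (⅓)*1 = -1 + ⅓ = -⅔ ≈ -0.66667)
Y(F, J) = F²
s(X, H) = (X + 1/(3 + H))² (s(X, H) = (X + 1/(H + 3))² = (X + 1/(3 + H))²)
j(z) = -z²/3
(D + j(s(Y(5, 0), 0)))² = (-⅔ - (1 + 3*5² + 0*5²)⁴/(3 + 0)⁴/3)² = (-⅔ - (1 + 3*25 + 0*25)⁴/81/3)² = (-⅔ - (1 + 75 + 0)⁴/81/3)² = (-⅔ - ((⅑)*76²)²/3)² = (-⅔ - ((⅑)*5776)²/3)² = (-⅔ - (5776/9)²/3)² = (-⅔ - ⅓*33362176/81)² = (-⅔ - 33362176/243)² = (-33362338/243)² = 1113045596826244/59049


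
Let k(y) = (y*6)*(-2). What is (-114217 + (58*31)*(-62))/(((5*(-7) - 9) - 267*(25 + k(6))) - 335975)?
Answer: 225693/323470 ≈ 0.69772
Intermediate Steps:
k(y) = -12*y (k(y) = (6*y)*(-2) = -12*y)
(-114217 + (58*31)*(-62))/(((5*(-7) - 9) - 267*(25 + k(6))) - 335975) = (-114217 + (58*31)*(-62))/(((5*(-7) - 9) - 267*(25 - 12*6)) - 335975) = (-114217 + 1798*(-62))/(((-35 - 9) - 267*(25 - 72)) - 335975) = (-114217 - 111476)/((-44 - 267*(-47)) - 335975) = -225693/((-44 + 12549) - 335975) = -225693/(12505 - 335975) = -225693/(-323470) = -225693*(-1/323470) = 225693/323470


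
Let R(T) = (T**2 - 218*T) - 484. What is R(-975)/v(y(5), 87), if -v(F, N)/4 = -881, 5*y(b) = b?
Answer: 1162691/3524 ≈ 329.94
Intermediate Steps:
y(b) = b/5
v(F, N) = 3524 (v(F, N) = -4*(-881) = 3524)
R(T) = -484 + T**2 - 218*T
R(-975)/v(y(5), 87) = (-484 + (-975)**2 - 218*(-975))/3524 = (-484 + 950625 + 212550)*(1/3524) = 1162691*(1/3524) = 1162691/3524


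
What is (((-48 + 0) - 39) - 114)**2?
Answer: 40401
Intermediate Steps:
(((-48 + 0) - 39) - 114)**2 = ((-48 - 39) - 114)**2 = (-87 - 114)**2 = (-201)**2 = 40401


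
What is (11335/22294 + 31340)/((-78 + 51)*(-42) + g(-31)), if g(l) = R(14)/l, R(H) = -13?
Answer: 21659864145/784013098 ≈ 27.627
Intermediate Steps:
g(l) = -13/l
(11335/22294 + 31340)/((-78 + 51)*(-42) + g(-31)) = (11335/22294 + 31340)/((-78 + 51)*(-42) - 13/(-31)) = (11335*(1/22294) + 31340)/(-27*(-42) - 13*(-1/31)) = (11335/22294 + 31340)/(1134 + 13/31) = 698705295/(22294*(35167/31)) = (698705295/22294)*(31/35167) = 21659864145/784013098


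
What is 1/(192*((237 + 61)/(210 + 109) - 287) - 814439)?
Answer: -319/277327001 ≈ -1.1503e-6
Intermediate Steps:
1/(192*((237 + 61)/(210 + 109) - 287) - 814439) = 1/(192*(298/319 - 287) - 814439) = 1/(192*(-91255/319) - 814439) = 1/(-17520960/319 - 814439) = 1/(-277327001/319) = -319/277327001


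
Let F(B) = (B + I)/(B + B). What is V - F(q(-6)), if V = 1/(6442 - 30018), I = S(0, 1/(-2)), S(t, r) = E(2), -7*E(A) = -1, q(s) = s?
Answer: -34525/70728 ≈ -0.48814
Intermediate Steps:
E(A) = 1/7 (E(A) = -1/7*(-1) = 1/7)
S(t, r) = 1/7
I = 1/7 ≈ 0.14286
F(B) = (1/7 + B)/(2*B) (F(B) = (B + 1/7)/(B + B) = (1/7 + B)/((2*B)) = (1/7 + B)*(1/(2*B)) = (1/7 + B)/(2*B))
V = -1/23576 (V = 1/(-23576) = -1/23576 ≈ -4.2416e-5)
V - F(q(-6)) = -1/23576 - (1 + 7*(-6))/(14*(-6)) = -1/23576 - (-1)*(1 - 42)/(14*6) = -1/23576 - (-1)*(-41)/(14*6) = -1/23576 - 1*41/84 = -1/23576 - 41/84 = -34525/70728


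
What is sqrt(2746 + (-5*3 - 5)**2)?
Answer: 11*sqrt(26) ≈ 56.089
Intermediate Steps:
sqrt(2746 + (-5*3 - 5)**2) = sqrt(2746 + (-15 - 5)**2) = sqrt(2746 + (-20)**2) = sqrt(2746 + 400) = sqrt(3146) = 11*sqrt(26)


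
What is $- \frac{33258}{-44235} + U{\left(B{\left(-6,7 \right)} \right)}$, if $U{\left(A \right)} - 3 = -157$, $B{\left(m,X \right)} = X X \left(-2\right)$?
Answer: $- \frac{2259644}{14745} \approx -153.25$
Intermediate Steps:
$B{\left(m,X \right)} = - 2 X^{2}$ ($B{\left(m,X \right)} = X^{2} \left(-2\right) = - 2 X^{2}$)
$U{\left(A \right)} = -154$ ($U{\left(A \right)} = 3 - 157 = -154$)
$- \frac{33258}{-44235} + U{\left(B{\left(-6,7 \right)} \right)} = - \frac{33258}{-44235} - 154 = \left(-33258\right) \left(- \frac{1}{44235}\right) - 154 = \frac{11086}{14745} - 154 = - \frac{2259644}{14745}$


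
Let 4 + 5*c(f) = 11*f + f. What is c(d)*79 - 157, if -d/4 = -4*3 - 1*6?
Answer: 13431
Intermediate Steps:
d = 72 (d = -4*(-4*3 - 1*6) = -4*(-12 - 6) = -4*(-18) = 72)
c(f) = -⅘ + 12*f/5 (c(f) = -⅘ + (11*f + f)/5 = -⅘ + (12*f)/5 = -⅘ + 12*f/5)
c(d)*79 - 157 = (-⅘ + (12/5)*72)*79 - 157 = (-⅘ + 864/5)*79 - 157 = 172*79 - 157 = 13588 - 157 = 13431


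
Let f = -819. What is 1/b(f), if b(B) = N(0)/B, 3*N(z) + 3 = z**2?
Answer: 819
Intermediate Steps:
N(z) = -1 + z**2/3
b(B) = -1/B (b(B) = (-1 + (1/3)*0**2)/B = (-1 + (1/3)*0)/B = (-1 + 0)/B = -1/B)
1/b(f) = 1/(-1/(-819)) = 1/(-1*(-1/819)) = 1/(1/819) = 819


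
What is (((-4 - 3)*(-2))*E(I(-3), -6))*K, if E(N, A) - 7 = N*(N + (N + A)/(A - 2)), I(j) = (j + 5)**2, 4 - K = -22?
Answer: 8736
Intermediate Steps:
K = 26 (K = 4 - 1*(-22) = 4 + 22 = 26)
I(j) = (5 + j)**2
E(N, A) = 7 + N*(N + (A + N)/(-2 + A)) (E(N, A) = 7 + N*(N + (N + A)/(A - 2)) = 7 + N*(N + (A + N)/(-2 + A)))
(((-4 - 3)*(-2))*E(I(-3), -6))*K = (((-4 - 3)*(-2))*((-14 - ((5 - 3)**2)**2 + 7*(-6) - 6*(5 - 3)**2 - 6*(5 - 3)**4)/(-2 - 6)))*26 = ((-7*(-2))*((-14 - (2**2)**2 - 42 - 6*2**2 - 6*(2**2)**2)/(-8)))*26 = (14*(-(-14 - 1*4**2 - 42 - 6*4 - 6*4**2)/8))*26 = (14*(-(-14 - 1*16 - 42 - 24 - 6*16)/8))*26 = (14*(-(-14 - 16 - 42 - 24 - 96)/8))*26 = (14*(-1/8*(-192)))*26 = (14*24)*26 = 336*26 = 8736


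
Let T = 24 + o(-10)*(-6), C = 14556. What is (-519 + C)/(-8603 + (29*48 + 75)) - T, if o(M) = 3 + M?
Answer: -485013/7136 ≈ -67.967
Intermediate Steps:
T = 66 (T = 24 + (3 - 10)*(-6) = 24 - 7*(-6) = 24 + 42 = 66)
(-519 + C)/(-8603 + (29*48 + 75)) - T = (-519 + 14556)/(-8603 + (29*48 + 75)) - 1*66 = 14037/(-8603 + (1392 + 75)) - 66 = 14037/(-8603 + 1467) - 66 = 14037/(-7136) - 66 = 14037*(-1/7136) - 66 = -14037/7136 - 66 = -485013/7136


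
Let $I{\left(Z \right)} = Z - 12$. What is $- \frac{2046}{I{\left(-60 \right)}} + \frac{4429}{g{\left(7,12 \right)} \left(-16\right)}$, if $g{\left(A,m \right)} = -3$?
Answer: $\frac{1931}{16} \approx 120.69$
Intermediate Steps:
$I{\left(Z \right)} = -12 + Z$
$- \frac{2046}{I{\left(-60 \right)}} + \frac{4429}{g{\left(7,12 \right)} \left(-16\right)} = - \frac{2046}{-12 - 60} + \frac{4429}{\left(-3\right) \left(-16\right)} = - \frac{2046}{-72} + \frac{4429}{48} = \left(-2046\right) \left(- \frac{1}{72}\right) + 4429 \cdot \frac{1}{48} = \frac{341}{12} + \frac{4429}{48} = \frac{1931}{16}$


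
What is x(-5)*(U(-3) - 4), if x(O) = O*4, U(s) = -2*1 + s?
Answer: 180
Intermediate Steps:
U(s) = -2 + s
x(O) = 4*O
x(-5)*(U(-3) - 4) = (4*(-5))*((-2 - 3) - 4) = -20*(-5 - 4) = -20*(-9) = 180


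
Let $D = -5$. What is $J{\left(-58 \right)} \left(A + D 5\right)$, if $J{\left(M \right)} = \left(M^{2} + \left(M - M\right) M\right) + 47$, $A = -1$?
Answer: $-88686$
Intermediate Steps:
$J{\left(M \right)} = 47 + M^{2}$ ($J{\left(M \right)} = \left(M^{2} + 0 M\right) + 47 = \left(M^{2} + 0\right) + 47 = M^{2} + 47 = 47 + M^{2}$)
$J{\left(-58 \right)} \left(A + D 5\right) = \left(47 + \left(-58\right)^{2}\right) \left(-1 - 25\right) = \left(47 + 3364\right) \left(-1 - 25\right) = 3411 \left(-26\right) = -88686$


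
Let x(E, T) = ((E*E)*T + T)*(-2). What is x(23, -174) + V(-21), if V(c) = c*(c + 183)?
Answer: 181038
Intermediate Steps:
x(E, T) = -2*T - 2*T*E² (x(E, T) = (E²*T + T)*(-2) = (T*E² + T)*(-2) = (T + T*E²)*(-2) = -2*T - 2*T*E²)
V(c) = c*(183 + c)
x(23, -174) + V(-21) = -2*(-174)*(1 + 23²) - 21*(183 - 21) = -2*(-174)*(1 + 529) - 21*162 = -2*(-174)*530 - 3402 = 184440 - 3402 = 181038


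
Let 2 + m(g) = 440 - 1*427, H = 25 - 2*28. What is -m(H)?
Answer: -11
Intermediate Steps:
H = -31 (H = 25 - 56 = -31)
m(g) = 11 (m(g) = -2 + (440 - 1*427) = -2 + (440 - 427) = -2 + 13 = 11)
-m(H) = -1*11 = -11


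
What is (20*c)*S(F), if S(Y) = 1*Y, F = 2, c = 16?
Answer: 640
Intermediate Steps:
S(Y) = Y
(20*c)*S(F) = (20*16)*2 = 320*2 = 640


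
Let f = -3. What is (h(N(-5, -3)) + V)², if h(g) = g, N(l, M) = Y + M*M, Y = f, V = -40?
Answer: 1156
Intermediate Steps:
Y = -3
N(l, M) = -3 + M² (N(l, M) = -3 + M*M = -3 + M²)
(h(N(-5, -3)) + V)² = ((-3 + (-3)²) - 40)² = ((-3 + 9) - 40)² = (6 - 40)² = (-34)² = 1156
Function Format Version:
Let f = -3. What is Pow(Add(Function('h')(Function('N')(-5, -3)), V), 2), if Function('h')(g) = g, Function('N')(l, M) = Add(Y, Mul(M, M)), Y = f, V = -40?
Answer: 1156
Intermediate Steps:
Y = -3
Function('N')(l, M) = Add(-3, Pow(M, 2)) (Function('N')(l, M) = Add(-3, Mul(M, M)) = Add(-3, Pow(M, 2)))
Pow(Add(Function('h')(Function('N')(-5, -3)), V), 2) = Pow(Add(Add(-3, Pow(-3, 2)), -40), 2) = Pow(Add(Add(-3, 9), -40), 2) = Pow(Add(6, -40), 2) = Pow(-34, 2) = 1156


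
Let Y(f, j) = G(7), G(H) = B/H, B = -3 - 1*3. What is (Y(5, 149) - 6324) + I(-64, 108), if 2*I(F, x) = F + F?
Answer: -44722/7 ≈ -6388.9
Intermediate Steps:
I(F, x) = F (I(F, x) = (F + F)/2 = (2*F)/2 = F)
B = -6 (B = -3 - 3 = -6)
G(H) = -6/H
Y(f, j) = -6/7
(Y(5, 149) - 6324) + I(-64, 108) = (-6/7 - 6324) - 64 = -44274/7 - 64 = -44722/7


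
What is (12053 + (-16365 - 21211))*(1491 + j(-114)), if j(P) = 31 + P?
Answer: -35936384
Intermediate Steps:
(12053 + (-16365 - 21211))*(1491 + j(-114)) = (12053 + (-16365 - 21211))*(1491 + (31 - 114)) = (12053 - 37576)*(1491 - 83) = -25523*1408 = -35936384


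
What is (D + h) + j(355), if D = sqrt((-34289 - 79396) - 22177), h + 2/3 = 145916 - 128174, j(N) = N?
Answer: 54289/3 + I*sqrt(135862) ≈ 18096.0 + 368.59*I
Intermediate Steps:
h = 53224/3 (h = -2/3 + (145916 - 128174) = -2/3 + 17742 = 53224/3 ≈ 17741.)
D = I*sqrt(135862) (D = sqrt(-113685 - 22177) = sqrt(-135862) = I*sqrt(135862) ≈ 368.59*I)
(D + h) + j(355) = (I*sqrt(135862) + 53224/3) + 355 = (53224/3 + I*sqrt(135862)) + 355 = 54289/3 + I*sqrt(135862)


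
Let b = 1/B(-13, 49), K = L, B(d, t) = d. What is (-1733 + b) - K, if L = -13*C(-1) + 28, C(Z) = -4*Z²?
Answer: -23570/13 ≈ -1813.1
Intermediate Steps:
L = 80 (L = -(-52)*(-1)² + 28 = -(-52) + 28 = -13*(-4) + 28 = 52 + 28 = 80)
K = 80
b = -1/13 (b = 1/(-13) = -1/13 ≈ -0.076923)
(-1733 + b) - K = (-1733 - 1/13) - 1*80 = -22530/13 - 80 = -23570/13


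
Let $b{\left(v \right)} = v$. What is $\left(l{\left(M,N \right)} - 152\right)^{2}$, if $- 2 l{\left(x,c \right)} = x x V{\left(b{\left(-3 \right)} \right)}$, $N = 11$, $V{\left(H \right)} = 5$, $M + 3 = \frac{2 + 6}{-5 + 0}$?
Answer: $\frac{4198401}{100} \approx 41984.0$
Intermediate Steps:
$M = - \frac{23}{5}$ ($M = -3 + \frac{2 + 6}{-5 + 0} = -3 + \frac{8}{-5} = -3 + 8 \left(- \frac{1}{5}\right) = -3 - \frac{8}{5} = - \frac{23}{5} \approx -4.6$)
$l{\left(x,c \right)} = - \frac{5 x^{2}}{2}$ ($l{\left(x,c \right)} = - \frac{x x 5}{2} = - \frac{x^{2} \cdot 5}{2} = - \frac{5 x^{2}}{2}$)
$\left(l{\left(M,N \right)} - 152\right)^{2} = \left(- \frac{5 \left(- \frac{23}{5}\right)^{2}}{2} - 152\right)^{2} = \left(\left(- \frac{5}{2}\right) \frac{529}{25} - 152\right)^{2} = \left(- \frac{529}{10} - 152\right)^{2} = \left(- \frac{2049}{10}\right)^{2} = \frac{4198401}{100}$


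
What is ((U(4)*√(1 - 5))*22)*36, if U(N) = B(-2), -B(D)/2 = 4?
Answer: -12672*I ≈ -12672.0*I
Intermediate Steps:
B(D) = -8 (B(D) = -2*4 = -8)
U(N) = -8
((U(4)*√(1 - 5))*22)*36 = (-8*√(1 - 5)*22)*36 = (-16*I*22)*36 = -352*I*36 = -12672*I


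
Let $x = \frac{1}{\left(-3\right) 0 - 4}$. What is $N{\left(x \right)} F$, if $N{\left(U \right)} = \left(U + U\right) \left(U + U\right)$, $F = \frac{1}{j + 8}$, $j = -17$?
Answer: $- \frac{1}{36} \approx -0.027778$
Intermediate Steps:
$F = - \frac{1}{9}$ ($F = \frac{1}{-17 + 8} = \frac{1}{-9} = - \frac{1}{9} \approx -0.11111$)
$x = - \frac{1}{4}$ ($x = \frac{1}{0 - 4} = \frac{1}{-4} = - \frac{1}{4} \approx -0.25$)
$N{\left(U \right)} = 4 U^{2}$ ($N{\left(U \right)} = 2 U 2 U = 4 U^{2}$)
$N{\left(x \right)} F = 4 \left(- \frac{1}{4}\right)^{2} \left(- \frac{1}{9}\right) = 4 \cdot \frac{1}{16} \left(- \frac{1}{9}\right) = \frac{1}{4} \left(- \frac{1}{9}\right) = - \frac{1}{36}$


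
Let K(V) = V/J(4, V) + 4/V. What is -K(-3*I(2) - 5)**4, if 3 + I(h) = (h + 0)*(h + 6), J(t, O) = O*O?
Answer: -625/3748096 ≈ -0.00016675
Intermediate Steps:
J(t, O) = O**2
I(h) = -3 + h*(6 + h) (I(h) = -3 + (h + 0)*(h + 6) = -3 + h*(6 + h))
K(V) = 5/V (K(V) = V/(V**2) + 4/V = V/V**2 + 4/V = 1/V + 4/V = 5/V)
-K(-3*I(2) - 5)**4 = -(5/(-3*(-3 + 2**2 + 6*2) - 5))**4 = -(5/(-3*(-3 + 4 + 12) - 5))**4 = -(5/(-3*13 - 5))**4 = -(5/(-39 - 5))**4 = -(5/(-44))**4 = -(5*(-1/44))**4 = -(-5/44)**4 = -1*625/3748096 = -625/3748096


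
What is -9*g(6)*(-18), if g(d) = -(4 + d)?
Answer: -1620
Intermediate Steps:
g(d) = -4 - d
-9*g(6)*(-18) = -9*(-4 - 1*6)*(-18) = -9*(-4 - 6)*(-18) = -9*(-10)*(-18) = 90*(-18) = -1620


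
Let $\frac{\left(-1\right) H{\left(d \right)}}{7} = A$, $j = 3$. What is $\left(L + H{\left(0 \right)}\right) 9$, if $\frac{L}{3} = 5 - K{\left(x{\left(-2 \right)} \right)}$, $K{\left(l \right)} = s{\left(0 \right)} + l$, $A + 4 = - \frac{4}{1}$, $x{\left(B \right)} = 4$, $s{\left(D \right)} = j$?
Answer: $450$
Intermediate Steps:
$s{\left(D \right)} = 3$
$A = -8$ ($A = -4 - \frac{4}{1} = -4 - 4 = -8$)
$H{\left(d \right)} = 56$ ($H{\left(d \right)} = \left(-7\right) \left(-8\right) = 56$)
$K{\left(l \right)} = 3 + l$
$L = -6$ ($L = 3 \left(5 - \left(3 + 4\right)\right) = 3 \left(5 - 7\right) = 3 \left(-2\right) = -6$)
$\left(L + H{\left(0 \right)}\right) 9 = \left(-6 + 56\right) 9 = 50 \cdot 9 = 450$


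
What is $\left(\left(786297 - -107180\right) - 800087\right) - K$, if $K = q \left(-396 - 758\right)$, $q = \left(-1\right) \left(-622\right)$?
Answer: $811178$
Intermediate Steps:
$q = 622$
$K = -717788$ ($K = 622 \left(-396 - 758\right) = 622 \left(-1154\right) = -717788$)
$\left(\left(786297 - -107180\right) - 800087\right) - K = \left(\left(786297 - -107180\right) - 800087\right) - -717788 = \left(\left(786297 + \left(-363124 + 470304\right)\right) - 800087\right) + 717788 = \left(\left(786297 + 107180\right) - 800087\right) + 717788 = \left(893477 - 800087\right) + 717788 = 93390 + 717788 = 811178$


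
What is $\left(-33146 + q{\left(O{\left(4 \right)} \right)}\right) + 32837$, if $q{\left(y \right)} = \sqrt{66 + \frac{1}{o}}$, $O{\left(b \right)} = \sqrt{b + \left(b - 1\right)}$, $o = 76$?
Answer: $-309 + \frac{\sqrt{95323}}{38} \approx -300.88$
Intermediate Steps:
$O{\left(b \right)} = \sqrt{-1 + 2 b}$ ($O{\left(b \right)} = \sqrt{b + \left(-1 + b\right)} = \sqrt{-1 + 2 b}$)
$q{\left(y \right)} = \frac{\sqrt{95323}}{38}$ ($q{\left(y \right)} = \sqrt{66 + \frac{1}{76}} = \sqrt{\frac{5017}{76}} = \frac{\sqrt{95323}}{38}$)
$\left(-33146 + q{\left(O{\left(4 \right)} \right)}\right) + 32837 = \left(-33146 + \frac{\sqrt{95323}}{38}\right) + 32837 = -309 + \frac{\sqrt{95323}}{38}$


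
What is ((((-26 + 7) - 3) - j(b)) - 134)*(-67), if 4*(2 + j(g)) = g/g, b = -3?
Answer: 41339/4 ≈ 10335.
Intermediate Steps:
j(g) = -7/4 (j(g) = -2 + (g/g)/4 = -2 + (1/4)*1 = -2 + 1/4 = -7/4)
((((-26 + 7) - 3) - j(b)) - 134)*(-67) = ((((-26 + 7) - 3) - 1*(-7/4)) - 134)*(-67) = (((-19 - 3) + 7/4) - 134)*(-67) = ((-22 + 7/4) - 134)*(-67) = (-81/4 - 134)*(-67) = -617/4*(-67) = 41339/4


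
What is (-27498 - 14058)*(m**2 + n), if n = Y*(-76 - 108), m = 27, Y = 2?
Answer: -15001716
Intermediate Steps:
n = -368 (n = 2*(-76 - 108) = 2*(-184) = -368)
(-27498 - 14058)*(m**2 + n) = (-27498 - 14058)*(27**2 - 368) = -41556*(729 - 368) = -41556*361 = -15001716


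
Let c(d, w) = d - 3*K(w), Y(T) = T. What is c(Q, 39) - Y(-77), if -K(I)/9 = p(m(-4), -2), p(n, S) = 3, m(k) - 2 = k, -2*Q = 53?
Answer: 263/2 ≈ 131.50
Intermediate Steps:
Q = -53/2 (Q = -½*53 = -53/2 ≈ -26.500)
m(k) = 2 + k
K(I) = -27 (K(I) = -9*3 = -27)
c(d, w) = 81 + d (c(d, w) = d - 3*(-27) = d + 81 = 81 + d)
c(Q, 39) - Y(-77) = (81 - 53/2) - 1*(-77) = 109/2 + 77 = 263/2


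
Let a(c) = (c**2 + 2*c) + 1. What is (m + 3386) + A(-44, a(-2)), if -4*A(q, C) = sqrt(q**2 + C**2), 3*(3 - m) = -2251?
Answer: 12418/3 - sqrt(1937)/4 ≈ 4128.3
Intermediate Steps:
a(c) = 1 + c**2 + 2*c
m = 2260/3 (m = 3 - 1/3*(-2251) = 3 + 2251/3 = 2260/3 ≈ 753.33)
A(q, C) = -sqrt(C**2 + q**2)/4 (A(q, C) = -sqrt(q**2 + C**2)/4 = -sqrt(C**2 + q**2)/4)
(m + 3386) + A(-44, a(-2)) = (2260/3 + 3386) - sqrt((1 + (-2)**2 + 2*(-2))**2 + (-44)**2)/4 = 12418/3 - sqrt((1 + 4 - 4)**2 + 1936)/4 = 12418/3 - sqrt(1**2 + 1936)/4 = 12418/3 - sqrt(1 + 1936)/4 = 12418/3 - sqrt(1937)/4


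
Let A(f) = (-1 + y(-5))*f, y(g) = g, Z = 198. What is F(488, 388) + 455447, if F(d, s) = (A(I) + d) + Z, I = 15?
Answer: 456043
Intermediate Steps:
A(f) = -6*f (A(f) = (-1 - 5)*f = -6*f)
F(d, s) = 108 + d (F(d, s) = (-6*15 + d) + 198 = (-90 + d) + 198 = 108 + d)
F(488, 388) + 455447 = (108 + 488) + 455447 = 596 + 455447 = 456043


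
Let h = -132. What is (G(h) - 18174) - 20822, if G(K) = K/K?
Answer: -38995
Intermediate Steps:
G(K) = 1
(G(h) - 18174) - 20822 = (1 - 18174) - 20822 = -18173 - 20822 = -38995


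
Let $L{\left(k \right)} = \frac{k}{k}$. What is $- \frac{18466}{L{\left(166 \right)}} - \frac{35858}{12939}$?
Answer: $- \frac{238967432}{12939} \approx -18469.0$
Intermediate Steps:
$L{\left(k \right)} = 1$
$- \frac{18466}{L{\left(166 \right)}} - \frac{35858}{12939} = - \frac{18466}{1} - \frac{35858}{12939} = \left(-18466\right) 1 - \frac{35858}{12939} = -18466 - \frac{35858}{12939} = - \frac{238967432}{12939}$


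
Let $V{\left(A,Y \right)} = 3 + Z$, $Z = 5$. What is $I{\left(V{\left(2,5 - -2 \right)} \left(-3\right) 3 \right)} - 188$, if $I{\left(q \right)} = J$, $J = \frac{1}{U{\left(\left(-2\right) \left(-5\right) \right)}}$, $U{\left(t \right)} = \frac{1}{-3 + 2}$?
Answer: $-189$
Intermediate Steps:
$V{\left(A,Y \right)} = 8$ ($V{\left(A,Y \right)} = 3 + 5 = 8$)
$U{\left(t \right)} = -1$ ($U{\left(t \right)} = \frac{1}{-1} = -1$)
$J = -1$ ($J = \frac{1}{-1} = -1$)
$I{\left(q \right)} = -1$
$I{\left(V{\left(2,5 - -2 \right)} \left(-3\right) 3 \right)} - 188 = -1 - 188 = -189$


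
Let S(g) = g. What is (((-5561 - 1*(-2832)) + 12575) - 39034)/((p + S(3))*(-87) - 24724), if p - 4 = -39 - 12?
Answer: 7297/5224 ≈ 1.3968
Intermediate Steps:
p = -47 (p = 4 + (-39 - 12) = 4 - 51 = -47)
(((-5561 - 1*(-2832)) + 12575) - 39034)/((p + S(3))*(-87) - 24724) = (((-5561 - 1*(-2832)) + 12575) - 39034)/((-47 + 3)*(-87) - 24724) = (((-5561 + 2832) + 12575) - 39034)/(-44*(-87) - 24724) = ((-2729 + 12575) - 39034)/(3828 - 24724) = (9846 - 39034)/(-20896) = -29188*(-1/20896) = 7297/5224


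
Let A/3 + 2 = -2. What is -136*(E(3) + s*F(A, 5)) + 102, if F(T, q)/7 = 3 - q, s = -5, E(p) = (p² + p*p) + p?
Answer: -12274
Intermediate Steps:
A = -12 (A = -6 + 3*(-2) = -6 - 6 = -12)
E(p) = p + 2*p² (E(p) = (p² + p²) + p = 2*p² + p = p + 2*p²)
F(T, q) = 21 - 7*q (F(T, q) = 7*(3 - q) = 21 - 7*q)
-136*(E(3) + s*F(A, 5)) + 102 = -136*(3*(1 + 2*3) - 5*(21 - 7*5)) + 102 = -136*(3*(1 + 6) - 5*(21 - 35)) + 102 = -136*(3*7 - 5*(-14)) + 102 = -136*(21 + 70) + 102 = -136*91 + 102 = -12376 + 102 = -12274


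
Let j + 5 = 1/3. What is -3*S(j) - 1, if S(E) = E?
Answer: 13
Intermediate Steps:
j = -14/3 (j = -5 + 1/3 = -5 + 1*(⅓) = -5 + ⅓ = -14/3 ≈ -4.6667)
-3*S(j) - 1 = -3*(-14/3) - 1 = 14 - 1 = 13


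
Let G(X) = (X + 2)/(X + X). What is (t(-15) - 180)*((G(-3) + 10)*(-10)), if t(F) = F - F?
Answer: 18300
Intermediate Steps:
t(F) = 0
G(X) = (2 + X)/(2*X) (G(X) = (2 + X)/((2*X)) = (2 + X)*(1/(2*X)) = (2 + X)/(2*X))
(t(-15) - 180)*((G(-3) + 10)*(-10)) = (0 - 180)*(((½)*(2 - 3)/(-3) + 10)*(-10)) = -180*((½)*(-⅓)*(-1) + 10)*(-10) = -180*(⅙ + 10)*(-10) = -1830*(-10) = -180*(-305/3) = 18300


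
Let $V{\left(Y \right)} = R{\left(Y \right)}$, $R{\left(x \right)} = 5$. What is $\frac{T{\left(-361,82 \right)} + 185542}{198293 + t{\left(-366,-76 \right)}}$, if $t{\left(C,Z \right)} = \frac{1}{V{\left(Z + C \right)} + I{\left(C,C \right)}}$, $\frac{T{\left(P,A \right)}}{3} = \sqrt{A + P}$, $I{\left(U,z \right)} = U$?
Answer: $\frac{33490331}{35791886} + \frac{3249 i \sqrt{31}}{71583772} \approx 0.9357 + 0.00025271 i$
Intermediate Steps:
$V{\left(Y \right)} = 5$
$T{\left(P,A \right)} = 3 \sqrt{A + P}$
$t{\left(C,Z \right)} = \frac{1}{5 + C}$
$\frac{T{\left(-361,82 \right)} + 185542}{198293 + t{\left(-366,-76 \right)}} = \frac{3 \sqrt{82 - 361} + 185542}{198293 + \frac{1}{5 - 366}} = \frac{3 \sqrt{-279} + 185542}{198293 + \frac{1}{-361}} = \frac{3 \cdot 3 i \sqrt{31} + 185542}{198293 - \frac{1}{361}} = \frac{9 i \sqrt{31} + 185542}{\frac{71583772}{361}} = \left(185542 + 9 i \sqrt{31}\right) \frac{361}{71583772} = \frac{33490331}{35791886} + \frac{3249 i \sqrt{31}}{71583772}$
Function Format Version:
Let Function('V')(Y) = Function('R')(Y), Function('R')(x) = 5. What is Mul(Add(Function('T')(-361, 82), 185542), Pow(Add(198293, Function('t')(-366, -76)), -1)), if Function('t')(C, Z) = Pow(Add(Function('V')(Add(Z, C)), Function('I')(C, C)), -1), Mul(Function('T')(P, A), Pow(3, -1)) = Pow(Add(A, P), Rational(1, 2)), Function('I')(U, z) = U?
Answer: Add(Rational(33490331, 35791886), Mul(Rational(3249, 71583772), I, Pow(31, Rational(1, 2)))) ≈ Add(0.93570, Mul(0.00025271, I))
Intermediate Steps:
Function('V')(Y) = 5
Function('T')(P, A) = Mul(3, Pow(Add(A, P), Rational(1, 2)))
Function('t')(C, Z) = Pow(Add(5, C), -1)
Mul(Add(Function('T')(-361, 82), 185542), Pow(Add(198293, Function('t')(-366, -76)), -1)) = Mul(Add(Mul(3, Pow(Add(82, -361), Rational(1, 2))), 185542), Pow(Add(198293, Pow(Add(5, -366), -1)), -1)) = Mul(Add(Mul(3, Pow(-279, Rational(1, 2))), 185542), Pow(Add(198293, Pow(-361, -1)), -1)) = Mul(Add(Mul(3, Mul(3, I, Pow(31, Rational(1, 2)))), 185542), Pow(Add(198293, Rational(-1, 361)), -1)) = Mul(Add(Mul(9, I, Pow(31, Rational(1, 2))), 185542), Pow(Rational(71583772, 361), -1)) = Mul(Add(185542, Mul(9, I, Pow(31, Rational(1, 2)))), Rational(361, 71583772)) = Add(Rational(33490331, 35791886), Mul(Rational(3249, 71583772), I, Pow(31, Rational(1, 2))))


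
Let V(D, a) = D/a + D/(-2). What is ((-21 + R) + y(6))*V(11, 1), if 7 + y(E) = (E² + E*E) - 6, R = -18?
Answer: 110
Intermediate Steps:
V(D, a) = -D/2 + D/a (V(D, a) = D/a + D*(-½) = D/a - D/2 = -D/2 + D/a)
y(E) = -13 + 2*E² (y(E) = -7 + ((E² + E*E) - 6) = -7 + ((E² + E²) - 6) = -7 + (2*E² - 6) = -7 + (-6 + 2*E²) = -13 + 2*E²)
((-21 + R) + y(6))*V(11, 1) = ((-21 - 18) + (-13 + 2*6²))*(-½*11 + 11/1) = (-39 + (-13 + 2*36))*(-11/2 + 11*1) = (-39 + (-13 + 72))*(-11/2 + 11) = (-39 + 59)*(11/2) = 20*(11/2) = 110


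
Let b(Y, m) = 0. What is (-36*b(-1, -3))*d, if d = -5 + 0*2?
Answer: 0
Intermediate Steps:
d = -5 (d = -5 + 0 = -5)
(-36*b(-1, -3))*d = -36*0*(-5) = 0*(-5) = 0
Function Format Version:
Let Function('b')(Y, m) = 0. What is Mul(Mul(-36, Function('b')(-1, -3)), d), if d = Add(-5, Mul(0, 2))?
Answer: 0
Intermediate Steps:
d = -5 (d = Add(-5, 0) = -5)
Mul(Mul(-36, Function('b')(-1, -3)), d) = Mul(Mul(-36, 0), -5) = Mul(0, -5) = 0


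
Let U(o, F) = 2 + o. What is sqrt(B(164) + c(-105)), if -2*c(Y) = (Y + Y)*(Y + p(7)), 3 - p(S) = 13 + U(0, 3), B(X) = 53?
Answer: 2*I*sqrt(3058) ≈ 110.6*I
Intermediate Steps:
p(S) = -12 (p(S) = 3 - (13 + (2 + 0)) = 3 - (13 + 2) = 3 - 1*15 = 3 - 15 = -12)
c(Y) = -Y*(-12 + Y) (c(Y) = -(Y + Y)*(Y - 12)/2 = -2*Y*(-12 + Y)/2 = -Y*(-12 + Y))
sqrt(B(164) + c(-105)) = sqrt(53 - 105*(12 - 1*(-105))) = sqrt(53 - 105*(12 + 105)) = sqrt(53 - 105*117) = sqrt(53 - 12285) = sqrt(-12232) = 2*I*sqrt(3058)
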